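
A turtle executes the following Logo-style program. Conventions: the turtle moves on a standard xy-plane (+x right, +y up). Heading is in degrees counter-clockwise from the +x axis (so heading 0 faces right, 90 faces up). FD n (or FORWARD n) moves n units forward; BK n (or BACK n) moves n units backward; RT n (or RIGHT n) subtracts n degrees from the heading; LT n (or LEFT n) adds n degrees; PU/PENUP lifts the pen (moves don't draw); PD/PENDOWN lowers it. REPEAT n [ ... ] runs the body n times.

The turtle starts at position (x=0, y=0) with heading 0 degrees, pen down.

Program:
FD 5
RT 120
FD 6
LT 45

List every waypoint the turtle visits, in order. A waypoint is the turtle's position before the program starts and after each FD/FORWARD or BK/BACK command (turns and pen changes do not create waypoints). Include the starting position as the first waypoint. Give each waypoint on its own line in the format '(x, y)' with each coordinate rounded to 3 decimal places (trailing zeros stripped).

Executing turtle program step by step:
Start: pos=(0,0), heading=0, pen down
FD 5: (0,0) -> (5,0) [heading=0, draw]
RT 120: heading 0 -> 240
FD 6: (5,0) -> (2,-5.196) [heading=240, draw]
LT 45: heading 240 -> 285
Final: pos=(2,-5.196), heading=285, 2 segment(s) drawn
Waypoints (3 total):
(0, 0)
(5, 0)
(2, -5.196)

Answer: (0, 0)
(5, 0)
(2, -5.196)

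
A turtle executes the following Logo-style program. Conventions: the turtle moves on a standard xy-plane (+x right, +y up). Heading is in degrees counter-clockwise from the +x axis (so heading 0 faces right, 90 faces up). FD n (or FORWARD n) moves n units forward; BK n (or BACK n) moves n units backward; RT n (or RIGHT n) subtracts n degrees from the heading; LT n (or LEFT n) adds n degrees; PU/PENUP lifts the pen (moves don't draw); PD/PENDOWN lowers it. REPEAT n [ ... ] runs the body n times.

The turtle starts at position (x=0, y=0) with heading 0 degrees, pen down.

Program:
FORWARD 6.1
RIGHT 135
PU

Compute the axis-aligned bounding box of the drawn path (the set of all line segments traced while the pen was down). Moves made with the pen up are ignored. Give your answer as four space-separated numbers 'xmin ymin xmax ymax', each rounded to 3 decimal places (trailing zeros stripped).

Executing turtle program step by step:
Start: pos=(0,0), heading=0, pen down
FD 6.1: (0,0) -> (6.1,0) [heading=0, draw]
RT 135: heading 0 -> 225
PU: pen up
Final: pos=(6.1,0), heading=225, 1 segment(s) drawn

Segment endpoints: x in {0, 6.1}, y in {0}
xmin=0, ymin=0, xmax=6.1, ymax=0

Answer: 0 0 6.1 0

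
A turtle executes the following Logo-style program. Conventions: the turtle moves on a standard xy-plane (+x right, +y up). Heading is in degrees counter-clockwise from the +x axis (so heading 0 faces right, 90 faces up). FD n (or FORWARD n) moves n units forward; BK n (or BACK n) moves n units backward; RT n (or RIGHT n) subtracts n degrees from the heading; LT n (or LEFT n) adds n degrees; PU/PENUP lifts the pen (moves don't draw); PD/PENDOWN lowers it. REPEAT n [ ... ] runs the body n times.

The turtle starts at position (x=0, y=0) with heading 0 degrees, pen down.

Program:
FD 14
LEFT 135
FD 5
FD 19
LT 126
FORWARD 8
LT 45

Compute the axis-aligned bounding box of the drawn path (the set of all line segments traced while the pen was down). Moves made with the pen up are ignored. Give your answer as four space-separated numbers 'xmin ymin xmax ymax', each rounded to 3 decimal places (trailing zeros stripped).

Executing turtle program step by step:
Start: pos=(0,0), heading=0, pen down
FD 14: (0,0) -> (14,0) [heading=0, draw]
LT 135: heading 0 -> 135
FD 5: (14,0) -> (10.464,3.536) [heading=135, draw]
FD 19: (10.464,3.536) -> (-2.971,16.971) [heading=135, draw]
LT 126: heading 135 -> 261
FD 8: (-2.971,16.971) -> (-4.222,9.069) [heading=261, draw]
LT 45: heading 261 -> 306
Final: pos=(-4.222,9.069), heading=306, 4 segment(s) drawn

Segment endpoints: x in {-4.222, -2.971, 0, 10.464, 14}, y in {0, 3.536, 9.069, 16.971}
xmin=-4.222, ymin=0, xmax=14, ymax=16.971

Answer: -4.222 0 14 16.971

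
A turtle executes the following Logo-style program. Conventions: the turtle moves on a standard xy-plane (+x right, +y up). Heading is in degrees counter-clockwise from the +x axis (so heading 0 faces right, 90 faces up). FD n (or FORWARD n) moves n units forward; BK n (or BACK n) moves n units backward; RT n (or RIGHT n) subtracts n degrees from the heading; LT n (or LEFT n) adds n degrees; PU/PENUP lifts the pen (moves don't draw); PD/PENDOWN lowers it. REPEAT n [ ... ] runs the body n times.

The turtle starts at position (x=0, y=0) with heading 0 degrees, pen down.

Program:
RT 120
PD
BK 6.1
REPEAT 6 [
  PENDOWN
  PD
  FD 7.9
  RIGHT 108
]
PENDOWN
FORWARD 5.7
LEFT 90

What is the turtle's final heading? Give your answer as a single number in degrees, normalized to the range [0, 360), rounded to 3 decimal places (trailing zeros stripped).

Executing turtle program step by step:
Start: pos=(0,0), heading=0, pen down
RT 120: heading 0 -> 240
PD: pen down
BK 6.1: (0,0) -> (3.05,5.283) [heading=240, draw]
REPEAT 6 [
  -- iteration 1/6 --
  PD: pen down
  PD: pen down
  FD 7.9: (3.05,5.283) -> (-0.9,-1.559) [heading=240, draw]
  RT 108: heading 240 -> 132
  -- iteration 2/6 --
  PD: pen down
  PD: pen down
  FD 7.9: (-0.9,-1.559) -> (-6.186,4.312) [heading=132, draw]
  RT 108: heading 132 -> 24
  -- iteration 3/6 --
  PD: pen down
  PD: pen down
  FD 7.9: (-6.186,4.312) -> (1.031,7.525) [heading=24, draw]
  RT 108: heading 24 -> 276
  -- iteration 4/6 --
  PD: pen down
  PD: pen down
  FD 7.9: (1.031,7.525) -> (1.857,-0.332) [heading=276, draw]
  RT 108: heading 276 -> 168
  -- iteration 5/6 --
  PD: pen down
  PD: pen down
  FD 7.9: (1.857,-0.332) -> (-5.871,1.311) [heading=168, draw]
  RT 108: heading 168 -> 60
  -- iteration 6/6 --
  PD: pen down
  PD: pen down
  FD 7.9: (-5.871,1.311) -> (-1.921,8.153) [heading=60, draw]
  RT 108: heading 60 -> 312
]
PD: pen down
FD 5.7: (-1.921,8.153) -> (1.893,3.917) [heading=312, draw]
LT 90: heading 312 -> 42
Final: pos=(1.893,3.917), heading=42, 8 segment(s) drawn

Answer: 42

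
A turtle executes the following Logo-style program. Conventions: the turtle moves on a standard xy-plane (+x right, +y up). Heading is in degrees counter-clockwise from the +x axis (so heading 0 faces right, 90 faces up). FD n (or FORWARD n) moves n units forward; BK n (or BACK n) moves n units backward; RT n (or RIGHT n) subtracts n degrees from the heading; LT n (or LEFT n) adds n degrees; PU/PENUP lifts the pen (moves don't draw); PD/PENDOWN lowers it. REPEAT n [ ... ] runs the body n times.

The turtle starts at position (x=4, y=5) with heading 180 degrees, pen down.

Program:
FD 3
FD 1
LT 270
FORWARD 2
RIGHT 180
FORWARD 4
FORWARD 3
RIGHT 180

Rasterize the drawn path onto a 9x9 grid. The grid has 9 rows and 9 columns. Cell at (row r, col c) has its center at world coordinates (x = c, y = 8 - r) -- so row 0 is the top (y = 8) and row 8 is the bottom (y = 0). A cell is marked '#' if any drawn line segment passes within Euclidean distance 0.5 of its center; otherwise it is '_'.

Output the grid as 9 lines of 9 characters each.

Segment 0: (4,5) -> (1,5)
Segment 1: (1,5) -> (0,5)
Segment 2: (0,5) -> (0,7)
Segment 3: (0,7) -> (-0,3)
Segment 4: (-0,3) -> (-0,0)

Answer: _________
#________
#________
#####____
#________
#________
#________
#________
#________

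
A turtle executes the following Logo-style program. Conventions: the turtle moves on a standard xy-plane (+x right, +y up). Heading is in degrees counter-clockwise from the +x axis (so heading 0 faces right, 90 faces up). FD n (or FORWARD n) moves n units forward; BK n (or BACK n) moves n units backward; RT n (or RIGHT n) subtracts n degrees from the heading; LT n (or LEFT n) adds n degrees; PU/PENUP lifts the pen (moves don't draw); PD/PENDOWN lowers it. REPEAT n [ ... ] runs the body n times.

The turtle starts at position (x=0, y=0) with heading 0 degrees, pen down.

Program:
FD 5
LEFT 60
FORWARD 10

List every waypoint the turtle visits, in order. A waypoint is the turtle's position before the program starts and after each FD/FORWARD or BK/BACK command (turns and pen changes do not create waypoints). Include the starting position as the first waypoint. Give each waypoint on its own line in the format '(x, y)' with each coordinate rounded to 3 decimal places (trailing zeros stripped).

Answer: (0, 0)
(5, 0)
(10, 8.66)

Derivation:
Executing turtle program step by step:
Start: pos=(0,0), heading=0, pen down
FD 5: (0,0) -> (5,0) [heading=0, draw]
LT 60: heading 0 -> 60
FD 10: (5,0) -> (10,8.66) [heading=60, draw]
Final: pos=(10,8.66), heading=60, 2 segment(s) drawn
Waypoints (3 total):
(0, 0)
(5, 0)
(10, 8.66)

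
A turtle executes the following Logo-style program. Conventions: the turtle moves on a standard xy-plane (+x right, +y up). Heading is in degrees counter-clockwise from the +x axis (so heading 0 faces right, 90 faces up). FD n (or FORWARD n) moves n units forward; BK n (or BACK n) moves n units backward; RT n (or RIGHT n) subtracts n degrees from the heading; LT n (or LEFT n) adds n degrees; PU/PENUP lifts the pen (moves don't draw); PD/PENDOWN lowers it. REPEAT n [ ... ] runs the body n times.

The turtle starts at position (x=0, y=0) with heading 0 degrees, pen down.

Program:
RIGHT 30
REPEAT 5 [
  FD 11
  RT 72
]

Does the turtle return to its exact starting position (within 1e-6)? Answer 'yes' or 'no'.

Answer: yes

Derivation:
Executing turtle program step by step:
Start: pos=(0,0), heading=0, pen down
RT 30: heading 0 -> 330
REPEAT 5 [
  -- iteration 1/5 --
  FD 11: (0,0) -> (9.526,-5.5) [heading=330, draw]
  RT 72: heading 330 -> 258
  -- iteration 2/5 --
  FD 11: (9.526,-5.5) -> (7.239,-16.26) [heading=258, draw]
  RT 72: heading 258 -> 186
  -- iteration 3/5 --
  FD 11: (7.239,-16.26) -> (-3.7,-17.409) [heading=186, draw]
  RT 72: heading 186 -> 114
  -- iteration 4/5 --
  FD 11: (-3.7,-17.409) -> (-8.175,-7.36) [heading=114, draw]
  RT 72: heading 114 -> 42
  -- iteration 5/5 --
  FD 11: (-8.175,-7.36) -> (0,0) [heading=42, draw]
  RT 72: heading 42 -> 330
]
Final: pos=(0,0), heading=330, 5 segment(s) drawn

Start position: (0, 0)
Final position: (0, 0)
Distance = 0; < 1e-6 -> CLOSED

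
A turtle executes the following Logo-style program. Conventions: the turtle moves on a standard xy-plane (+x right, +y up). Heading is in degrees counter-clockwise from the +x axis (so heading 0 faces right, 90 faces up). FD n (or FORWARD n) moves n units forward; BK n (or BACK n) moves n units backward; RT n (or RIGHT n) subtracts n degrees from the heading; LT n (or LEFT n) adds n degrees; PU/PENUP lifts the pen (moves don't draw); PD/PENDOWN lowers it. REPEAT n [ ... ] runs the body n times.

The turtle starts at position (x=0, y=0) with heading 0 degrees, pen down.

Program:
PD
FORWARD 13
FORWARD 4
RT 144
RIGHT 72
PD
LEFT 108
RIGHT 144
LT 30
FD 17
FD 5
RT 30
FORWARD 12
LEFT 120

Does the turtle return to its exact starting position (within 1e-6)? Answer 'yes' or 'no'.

Executing turtle program step by step:
Start: pos=(0,0), heading=0, pen down
PD: pen down
FD 13: (0,0) -> (13,0) [heading=0, draw]
FD 4: (13,0) -> (17,0) [heading=0, draw]
RT 144: heading 0 -> 216
RT 72: heading 216 -> 144
PD: pen down
LT 108: heading 144 -> 252
RT 144: heading 252 -> 108
LT 30: heading 108 -> 138
FD 17: (17,0) -> (4.367,11.375) [heading=138, draw]
FD 5: (4.367,11.375) -> (0.651,14.721) [heading=138, draw]
RT 30: heading 138 -> 108
FD 12: (0.651,14.721) -> (-3.057,26.134) [heading=108, draw]
LT 120: heading 108 -> 228
Final: pos=(-3.057,26.134), heading=228, 5 segment(s) drawn

Start position: (0, 0)
Final position: (-3.057, 26.134)
Distance = 26.312; >= 1e-6 -> NOT closed

Answer: no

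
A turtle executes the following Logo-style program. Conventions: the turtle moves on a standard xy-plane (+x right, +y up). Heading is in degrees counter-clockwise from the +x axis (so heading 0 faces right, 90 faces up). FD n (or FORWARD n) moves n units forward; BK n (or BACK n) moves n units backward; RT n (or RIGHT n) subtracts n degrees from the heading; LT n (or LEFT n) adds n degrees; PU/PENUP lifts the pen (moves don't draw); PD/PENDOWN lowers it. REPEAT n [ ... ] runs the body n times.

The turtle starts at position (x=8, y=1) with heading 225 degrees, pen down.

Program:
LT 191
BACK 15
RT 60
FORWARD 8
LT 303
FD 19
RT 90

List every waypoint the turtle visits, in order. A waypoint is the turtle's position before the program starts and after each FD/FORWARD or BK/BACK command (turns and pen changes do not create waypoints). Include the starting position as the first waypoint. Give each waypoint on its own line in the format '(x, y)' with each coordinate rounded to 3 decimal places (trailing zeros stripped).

Executing turtle program step by step:
Start: pos=(8,1), heading=225, pen down
LT 191: heading 225 -> 56
BK 15: (8,1) -> (-0.388,-11.436) [heading=56, draw]
RT 60: heading 56 -> 356
FD 8: (-0.388,-11.436) -> (7.593,-11.994) [heading=356, draw]
LT 303: heading 356 -> 299
FD 19: (7.593,-11.994) -> (16.804,-28.611) [heading=299, draw]
RT 90: heading 299 -> 209
Final: pos=(16.804,-28.611), heading=209, 3 segment(s) drawn
Waypoints (4 total):
(8, 1)
(-0.388, -11.436)
(7.593, -11.994)
(16.804, -28.611)

Answer: (8, 1)
(-0.388, -11.436)
(7.593, -11.994)
(16.804, -28.611)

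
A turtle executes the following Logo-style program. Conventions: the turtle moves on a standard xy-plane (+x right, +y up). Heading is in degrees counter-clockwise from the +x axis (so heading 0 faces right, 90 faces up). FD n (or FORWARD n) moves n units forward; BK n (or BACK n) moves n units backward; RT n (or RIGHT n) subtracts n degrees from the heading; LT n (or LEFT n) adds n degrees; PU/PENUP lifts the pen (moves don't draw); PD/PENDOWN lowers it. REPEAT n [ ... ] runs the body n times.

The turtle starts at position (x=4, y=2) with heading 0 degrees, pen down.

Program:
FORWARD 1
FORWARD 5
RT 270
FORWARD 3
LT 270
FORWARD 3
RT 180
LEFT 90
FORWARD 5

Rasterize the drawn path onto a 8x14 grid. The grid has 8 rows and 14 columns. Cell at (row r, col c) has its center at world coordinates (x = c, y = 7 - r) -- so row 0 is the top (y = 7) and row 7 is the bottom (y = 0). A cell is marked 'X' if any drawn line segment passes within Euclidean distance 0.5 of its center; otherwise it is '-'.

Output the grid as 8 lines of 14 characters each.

Segment 0: (4,2) -> (5,2)
Segment 1: (5,2) -> (10,2)
Segment 2: (10,2) -> (10,5)
Segment 3: (10,5) -> (13,5)
Segment 4: (13,5) -> (13,0)

Answer: --------------
--------------
----------XXXX
----------X--X
----------X--X
----XXXXXXX--X
-------------X
-------------X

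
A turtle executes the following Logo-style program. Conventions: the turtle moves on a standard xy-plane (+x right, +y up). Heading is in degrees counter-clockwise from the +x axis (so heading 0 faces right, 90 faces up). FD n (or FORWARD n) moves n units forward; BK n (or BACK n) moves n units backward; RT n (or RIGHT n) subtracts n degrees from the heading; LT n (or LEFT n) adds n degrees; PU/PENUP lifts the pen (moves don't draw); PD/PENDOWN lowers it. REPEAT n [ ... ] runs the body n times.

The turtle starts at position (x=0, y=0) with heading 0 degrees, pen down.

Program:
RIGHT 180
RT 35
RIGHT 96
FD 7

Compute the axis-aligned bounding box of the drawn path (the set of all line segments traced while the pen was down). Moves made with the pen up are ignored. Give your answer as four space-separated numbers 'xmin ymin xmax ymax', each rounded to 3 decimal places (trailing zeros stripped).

Answer: 0 0 4.592 5.283

Derivation:
Executing turtle program step by step:
Start: pos=(0,0), heading=0, pen down
RT 180: heading 0 -> 180
RT 35: heading 180 -> 145
RT 96: heading 145 -> 49
FD 7: (0,0) -> (4.592,5.283) [heading=49, draw]
Final: pos=(4.592,5.283), heading=49, 1 segment(s) drawn

Segment endpoints: x in {0, 4.592}, y in {0, 5.283}
xmin=0, ymin=0, xmax=4.592, ymax=5.283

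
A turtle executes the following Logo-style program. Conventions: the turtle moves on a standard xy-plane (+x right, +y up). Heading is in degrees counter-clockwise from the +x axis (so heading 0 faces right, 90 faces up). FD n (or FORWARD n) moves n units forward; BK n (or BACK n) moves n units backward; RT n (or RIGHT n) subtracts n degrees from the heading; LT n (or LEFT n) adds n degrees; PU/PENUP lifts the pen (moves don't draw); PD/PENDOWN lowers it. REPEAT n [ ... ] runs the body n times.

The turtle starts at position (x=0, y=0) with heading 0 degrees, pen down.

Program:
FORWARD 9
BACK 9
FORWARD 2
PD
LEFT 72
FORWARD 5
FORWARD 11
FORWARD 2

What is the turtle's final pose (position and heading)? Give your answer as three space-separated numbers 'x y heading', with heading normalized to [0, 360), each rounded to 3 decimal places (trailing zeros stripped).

Executing turtle program step by step:
Start: pos=(0,0), heading=0, pen down
FD 9: (0,0) -> (9,0) [heading=0, draw]
BK 9: (9,0) -> (0,0) [heading=0, draw]
FD 2: (0,0) -> (2,0) [heading=0, draw]
PD: pen down
LT 72: heading 0 -> 72
FD 5: (2,0) -> (3.545,4.755) [heading=72, draw]
FD 11: (3.545,4.755) -> (6.944,15.217) [heading=72, draw]
FD 2: (6.944,15.217) -> (7.562,17.119) [heading=72, draw]
Final: pos=(7.562,17.119), heading=72, 6 segment(s) drawn

Answer: 7.562 17.119 72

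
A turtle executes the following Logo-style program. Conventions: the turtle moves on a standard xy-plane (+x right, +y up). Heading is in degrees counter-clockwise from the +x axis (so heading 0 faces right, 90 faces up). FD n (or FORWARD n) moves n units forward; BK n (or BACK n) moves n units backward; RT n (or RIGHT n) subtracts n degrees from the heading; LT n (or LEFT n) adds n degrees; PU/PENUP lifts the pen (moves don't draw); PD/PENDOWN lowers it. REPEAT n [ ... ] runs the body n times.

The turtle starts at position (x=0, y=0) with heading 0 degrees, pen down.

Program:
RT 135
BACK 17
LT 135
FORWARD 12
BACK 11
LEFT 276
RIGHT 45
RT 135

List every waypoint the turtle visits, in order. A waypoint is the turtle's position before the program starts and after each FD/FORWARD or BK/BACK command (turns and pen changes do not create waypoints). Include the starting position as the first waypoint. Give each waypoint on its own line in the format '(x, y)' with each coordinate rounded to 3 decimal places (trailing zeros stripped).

Answer: (0, 0)
(12.021, 12.021)
(24.021, 12.021)
(13.021, 12.021)

Derivation:
Executing turtle program step by step:
Start: pos=(0,0), heading=0, pen down
RT 135: heading 0 -> 225
BK 17: (0,0) -> (12.021,12.021) [heading=225, draw]
LT 135: heading 225 -> 0
FD 12: (12.021,12.021) -> (24.021,12.021) [heading=0, draw]
BK 11: (24.021,12.021) -> (13.021,12.021) [heading=0, draw]
LT 276: heading 0 -> 276
RT 45: heading 276 -> 231
RT 135: heading 231 -> 96
Final: pos=(13.021,12.021), heading=96, 3 segment(s) drawn
Waypoints (4 total):
(0, 0)
(12.021, 12.021)
(24.021, 12.021)
(13.021, 12.021)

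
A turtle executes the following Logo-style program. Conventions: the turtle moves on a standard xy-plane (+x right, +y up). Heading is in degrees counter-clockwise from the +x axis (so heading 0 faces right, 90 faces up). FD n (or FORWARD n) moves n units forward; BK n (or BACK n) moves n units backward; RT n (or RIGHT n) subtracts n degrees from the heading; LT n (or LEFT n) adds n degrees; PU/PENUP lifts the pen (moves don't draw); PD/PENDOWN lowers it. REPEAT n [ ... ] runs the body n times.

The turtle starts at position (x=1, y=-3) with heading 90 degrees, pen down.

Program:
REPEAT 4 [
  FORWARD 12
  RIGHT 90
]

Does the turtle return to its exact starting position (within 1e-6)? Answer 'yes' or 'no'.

Executing turtle program step by step:
Start: pos=(1,-3), heading=90, pen down
REPEAT 4 [
  -- iteration 1/4 --
  FD 12: (1,-3) -> (1,9) [heading=90, draw]
  RT 90: heading 90 -> 0
  -- iteration 2/4 --
  FD 12: (1,9) -> (13,9) [heading=0, draw]
  RT 90: heading 0 -> 270
  -- iteration 3/4 --
  FD 12: (13,9) -> (13,-3) [heading=270, draw]
  RT 90: heading 270 -> 180
  -- iteration 4/4 --
  FD 12: (13,-3) -> (1,-3) [heading=180, draw]
  RT 90: heading 180 -> 90
]
Final: pos=(1,-3), heading=90, 4 segment(s) drawn

Start position: (1, -3)
Final position: (1, -3)
Distance = 0; < 1e-6 -> CLOSED

Answer: yes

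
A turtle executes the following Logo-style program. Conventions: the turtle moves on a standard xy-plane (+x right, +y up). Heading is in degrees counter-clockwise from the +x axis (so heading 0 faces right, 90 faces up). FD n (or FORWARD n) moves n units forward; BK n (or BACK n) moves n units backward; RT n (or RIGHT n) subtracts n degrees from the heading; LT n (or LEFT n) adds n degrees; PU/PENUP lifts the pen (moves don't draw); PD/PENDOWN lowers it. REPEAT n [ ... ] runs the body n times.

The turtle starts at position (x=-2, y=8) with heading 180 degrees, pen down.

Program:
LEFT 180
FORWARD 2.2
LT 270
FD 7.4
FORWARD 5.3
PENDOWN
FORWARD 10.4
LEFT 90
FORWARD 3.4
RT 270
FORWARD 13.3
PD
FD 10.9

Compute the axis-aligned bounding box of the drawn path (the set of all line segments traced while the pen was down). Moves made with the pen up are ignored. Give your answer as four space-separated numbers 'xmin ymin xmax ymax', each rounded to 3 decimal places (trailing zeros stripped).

Answer: -2 -15.1 3.6 9.1

Derivation:
Executing turtle program step by step:
Start: pos=(-2,8), heading=180, pen down
LT 180: heading 180 -> 0
FD 2.2: (-2,8) -> (0.2,8) [heading=0, draw]
LT 270: heading 0 -> 270
FD 7.4: (0.2,8) -> (0.2,0.6) [heading=270, draw]
FD 5.3: (0.2,0.6) -> (0.2,-4.7) [heading=270, draw]
PD: pen down
FD 10.4: (0.2,-4.7) -> (0.2,-15.1) [heading=270, draw]
LT 90: heading 270 -> 0
FD 3.4: (0.2,-15.1) -> (3.6,-15.1) [heading=0, draw]
RT 270: heading 0 -> 90
FD 13.3: (3.6,-15.1) -> (3.6,-1.8) [heading=90, draw]
PD: pen down
FD 10.9: (3.6,-1.8) -> (3.6,9.1) [heading=90, draw]
Final: pos=(3.6,9.1), heading=90, 7 segment(s) drawn

Segment endpoints: x in {-2, 0.2, 0.2, 0.2, 0.2, 3.6, 3.6, 3.6}, y in {-15.1, -15.1, -4.7, -1.8, 0.6, 8, 8, 9.1}
xmin=-2, ymin=-15.1, xmax=3.6, ymax=9.1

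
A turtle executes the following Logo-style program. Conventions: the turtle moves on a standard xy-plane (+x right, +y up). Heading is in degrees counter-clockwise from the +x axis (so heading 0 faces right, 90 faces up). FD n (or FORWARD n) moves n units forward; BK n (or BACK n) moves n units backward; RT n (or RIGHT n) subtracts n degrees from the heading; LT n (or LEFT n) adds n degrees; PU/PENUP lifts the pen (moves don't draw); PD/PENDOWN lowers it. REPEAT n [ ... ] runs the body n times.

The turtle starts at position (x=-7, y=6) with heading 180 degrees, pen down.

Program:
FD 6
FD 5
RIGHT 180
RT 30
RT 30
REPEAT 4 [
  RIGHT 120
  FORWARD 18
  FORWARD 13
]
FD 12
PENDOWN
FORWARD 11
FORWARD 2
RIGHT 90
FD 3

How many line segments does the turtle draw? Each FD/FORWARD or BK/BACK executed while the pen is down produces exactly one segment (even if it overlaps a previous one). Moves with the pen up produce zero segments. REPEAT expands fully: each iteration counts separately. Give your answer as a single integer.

Answer: 14

Derivation:
Executing turtle program step by step:
Start: pos=(-7,6), heading=180, pen down
FD 6: (-7,6) -> (-13,6) [heading=180, draw]
FD 5: (-13,6) -> (-18,6) [heading=180, draw]
RT 180: heading 180 -> 0
RT 30: heading 0 -> 330
RT 30: heading 330 -> 300
REPEAT 4 [
  -- iteration 1/4 --
  RT 120: heading 300 -> 180
  FD 18: (-18,6) -> (-36,6) [heading=180, draw]
  FD 13: (-36,6) -> (-49,6) [heading=180, draw]
  -- iteration 2/4 --
  RT 120: heading 180 -> 60
  FD 18: (-49,6) -> (-40,21.588) [heading=60, draw]
  FD 13: (-40,21.588) -> (-33.5,32.847) [heading=60, draw]
  -- iteration 3/4 --
  RT 120: heading 60 -> 300
  FD 18: (-33.5,32.847) -> (-24.5,17.258) [heading=300, draw]
  FD 13: (-24.5,17.258) -> (-18,6) [heading=300, draw]
  -- iteration 4/4 --
  RT 120: heading 300 -> 180
  FD 18: (-18,6) -> (-36,6) [heading=180, draw]
  FD 13: (-36,6) -> (-49,6) [heading=180, draw]
]
FD 12: (-49,6) -> (-61,6) [heading=180, draw]
PD: pen down
FD 11: (-61,6) -> (-72,6) [heading=180, draw]
FD 2: (-72,6) -> (-74,6) [heading=180, draw]
RT 90: heading 180 -> 90
FD 3: (-74,6) -> (-74,9) [heading=90, draw]
Final: pos=(-74,9), heading=90, 14 segment(s) drawn
Segments drawn: 14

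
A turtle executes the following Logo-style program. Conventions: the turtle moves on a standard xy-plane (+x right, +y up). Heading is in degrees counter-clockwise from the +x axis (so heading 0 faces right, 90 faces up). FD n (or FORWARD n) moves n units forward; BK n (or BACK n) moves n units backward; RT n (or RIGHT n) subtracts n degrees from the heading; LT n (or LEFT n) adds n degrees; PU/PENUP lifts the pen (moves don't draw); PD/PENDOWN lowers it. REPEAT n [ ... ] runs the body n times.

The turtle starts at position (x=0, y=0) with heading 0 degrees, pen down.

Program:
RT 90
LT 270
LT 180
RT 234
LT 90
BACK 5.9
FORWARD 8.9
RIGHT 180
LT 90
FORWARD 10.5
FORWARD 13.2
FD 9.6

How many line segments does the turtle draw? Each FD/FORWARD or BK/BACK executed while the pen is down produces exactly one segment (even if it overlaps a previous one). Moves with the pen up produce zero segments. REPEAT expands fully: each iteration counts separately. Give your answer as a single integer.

Executing turtle program step by step:
Start: pos=(0,0), heading=0, pen down
RT 90: heading 0 -> 270
LT 270: heading 270 -> 180
LT 180: heading 180 -> 0
RT 234: heading 0 -> 126
LT 90: heading 126 -> 216
BK 5.9: (0,0) -> (4.773,3.468) [heading=216, draw]
FD 8.9: (4.773,3.468) -> (-2.427,-1.763) [heading=216, draw]
RT 180: heading 216 -> 36
LT 90: heading 36 -> 126
FD 10.5: (-2.427,-1.763) -> (-8.599,6.731) [heading=126, draw]
FD 13.2: (-8.599,6.731) -> (-16.358,17.41) [heading=126, draw]
FD 9.6: (-16.358,17.41) -> (-22,25.177) [heading=126, draw]
Final: pos=(-22,25.177), heading=126, 5 segment(s) drawn
Segments drawn: 5

Answer: 5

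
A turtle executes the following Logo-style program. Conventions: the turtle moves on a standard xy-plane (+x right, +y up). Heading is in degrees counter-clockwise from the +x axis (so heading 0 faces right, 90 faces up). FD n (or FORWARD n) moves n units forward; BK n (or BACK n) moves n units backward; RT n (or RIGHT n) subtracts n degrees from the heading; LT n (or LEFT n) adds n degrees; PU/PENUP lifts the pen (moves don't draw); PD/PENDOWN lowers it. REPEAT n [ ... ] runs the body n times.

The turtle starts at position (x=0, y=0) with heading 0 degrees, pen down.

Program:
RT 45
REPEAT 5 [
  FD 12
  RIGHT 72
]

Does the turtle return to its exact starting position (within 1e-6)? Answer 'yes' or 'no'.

Answer: yes

Derivation:
Executing turtle program step by step:
Start: pos=(0,0), heading=0, pen down
RT 45: heading 0 -> 315
REPEAT 5 [
  -- iteration 1/5 --
  FD 12: (0,0) -> (8.485,-8.485) [heading=315, draw]
  RT 72: heading 315 -> 243
  -- iteration 2/5 --
  FD 12: (8.485,-8.485) -> (3.037,-19.177) [heading=243, draw]
  RT 72: heading 243 -> 171
  -- iteration 3/5 --
  FD 12: (3.037,-19.177) -> (-8.815,-17.3) [heading=171, draw]
  RT 72: heading 171 -> 99
  -- iteration 4/5 --
  FD 12: (-8.815,-17.3) -> (-10.692,-5.448) [heading=99, draw]
  RT 72: heading 99 -> 27
  -- iteration 5/5 --
  FD 12: (-10.692,-5.448) -> (0,0) [heading=27, draw]
  RT 72: heading 27 -> 315
]
Final: pos=(0,0), heading=315, 5 segment(s) drawn

Start position: (0, 0)
Final position: (0, 0)
Distance = 0; < 1e-6 -> CLOSED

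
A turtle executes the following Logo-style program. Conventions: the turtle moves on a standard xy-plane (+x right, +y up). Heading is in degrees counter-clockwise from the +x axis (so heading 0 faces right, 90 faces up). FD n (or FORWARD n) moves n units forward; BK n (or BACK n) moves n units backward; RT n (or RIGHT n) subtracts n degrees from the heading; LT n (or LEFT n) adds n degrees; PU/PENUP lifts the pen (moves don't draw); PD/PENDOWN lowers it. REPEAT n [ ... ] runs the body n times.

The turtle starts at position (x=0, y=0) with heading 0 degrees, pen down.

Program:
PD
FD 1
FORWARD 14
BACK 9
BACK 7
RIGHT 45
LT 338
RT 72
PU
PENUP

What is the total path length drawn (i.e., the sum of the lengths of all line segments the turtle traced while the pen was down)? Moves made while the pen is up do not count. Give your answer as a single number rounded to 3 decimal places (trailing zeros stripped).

Executing turtle program step by step:
Start: pos=(0,0), heading=0, pen down
PD: pen down
FD 1: (0,0) -> (1,0) [heading=0, draw]
FD 14: (1,0) -> (15,0) [heading=0, draw]
BK 9: (15,0) -> (6,0) [heading=0, draw]
BK 7: (6,0) -> (-1,0) [heading=0, draw]
RT 45: heading 0 -> 315
LT 338: heading 315 -> 293
RT 72: heading 293 -> 221
PU: pen up
PU: pen up
Final: pos=(-1,0), heading=221, 4 segment(s) drawn

Segment lengths:
  seg 1: (0,0) -> (1,0), length = 1
  seg 2: (1,0) -> (15,0), length = 14
  seg 3: (15,0) -> (6,0), length = 9
  seg 4: (6,0) -> (-1,0), length = 7
Total = 31

Answer: 31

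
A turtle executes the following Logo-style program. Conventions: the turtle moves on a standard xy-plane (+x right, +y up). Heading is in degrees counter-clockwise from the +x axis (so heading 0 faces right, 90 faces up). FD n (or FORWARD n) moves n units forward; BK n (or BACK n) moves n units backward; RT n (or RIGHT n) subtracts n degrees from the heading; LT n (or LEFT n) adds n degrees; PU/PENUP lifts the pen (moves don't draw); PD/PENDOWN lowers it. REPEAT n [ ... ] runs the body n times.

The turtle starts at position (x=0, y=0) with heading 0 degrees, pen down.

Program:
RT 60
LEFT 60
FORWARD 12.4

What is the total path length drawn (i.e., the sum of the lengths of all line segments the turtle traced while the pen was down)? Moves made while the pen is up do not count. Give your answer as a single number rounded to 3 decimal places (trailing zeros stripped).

Answer: 12.4

Derivation:
Executing turtle program step by step:
Start: pos=(0,0), heading=0, pen down
RT 60: heading 0 -> 300
LT 60: heading 300 -> 0
FD 12.4: (0,0) -> (12.4,0) [heading=0, draw]
Final: pos=(12.4,0), heading=0, 1 segment(s) drawn

Segment lengths:
  seg 1: (0,0) -> (12.4,0), length = 12.4
Total = 12.4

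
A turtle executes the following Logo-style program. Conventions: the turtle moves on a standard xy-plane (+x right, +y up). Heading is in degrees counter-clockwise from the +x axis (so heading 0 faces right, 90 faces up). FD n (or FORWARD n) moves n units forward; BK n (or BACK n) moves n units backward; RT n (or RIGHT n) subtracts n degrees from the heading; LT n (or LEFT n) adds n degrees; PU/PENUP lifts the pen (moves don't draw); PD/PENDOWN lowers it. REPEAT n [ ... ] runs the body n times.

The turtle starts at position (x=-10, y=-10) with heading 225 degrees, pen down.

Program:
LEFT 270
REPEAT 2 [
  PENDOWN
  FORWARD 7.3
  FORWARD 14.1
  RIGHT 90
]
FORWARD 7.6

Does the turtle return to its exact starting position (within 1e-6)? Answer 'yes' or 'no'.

Executing turtle program step by step:
Start: pos=(-10,-10), heading=225, pen down
LT 270: heading 225 -> 135
REPEAT 2 [
  -- iteration 1/2 --
  PD: pen down
  FD 7.3: (-10,-10) -> (-15.162,-4.838) [heading=135, draw]
  FD 14.1: (-15.162,-4.838) -> (-25.132,5.132) [heading=135, draw]
  RT 90: heading 135 -> 45
  -- iteration 2/2 --
  PD: pen down
  FD 7.3: (-25.132,5.132) -> (-19.97,10.294) [heading=45, draw]
  FD 14.1: (-19.97,10.294) -> (-10,20.264) [heading=45, draw]
  RT 90: heading 45 -> 315
]
FD 7.6: (-10,20.264) -> (-4.626,14.89) [heading=315, draw]
Final: pos=(-4.626,14.89), heading=315, 5 segment(s) drawn

Start position: (-10, -10)
Final position: (-4.626, 14.89)
Distance = 25.464; >= 1e-6 -> NOT closed

Answer: no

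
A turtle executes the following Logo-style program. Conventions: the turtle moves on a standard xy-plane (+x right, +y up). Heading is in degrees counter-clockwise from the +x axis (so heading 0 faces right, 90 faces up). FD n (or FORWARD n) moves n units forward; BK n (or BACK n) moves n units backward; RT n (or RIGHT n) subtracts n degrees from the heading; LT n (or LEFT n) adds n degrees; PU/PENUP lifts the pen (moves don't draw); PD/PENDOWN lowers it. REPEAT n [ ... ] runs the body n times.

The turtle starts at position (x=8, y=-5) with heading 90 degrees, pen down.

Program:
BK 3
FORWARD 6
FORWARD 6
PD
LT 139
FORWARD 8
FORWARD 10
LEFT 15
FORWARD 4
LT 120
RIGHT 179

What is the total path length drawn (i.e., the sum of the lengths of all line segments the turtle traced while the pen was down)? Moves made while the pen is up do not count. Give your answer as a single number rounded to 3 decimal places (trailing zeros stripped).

Executing turtle program step by step:
Start: pos=(8,-5), heading=90, pen down
BK 3: (8,-5) -> (8,-8) [heading=90, draw]
FD 6: (8,-8) -> (8,-2) [heading=90, draw]
FD 6: (8,-2) -> (8,4) [heading=90, draw]
PD: pen down
LT 139: heading 90 -> 229
FD 8: (8,4) -> (2.752,-2.038) [heading=229, draw]
FD 10: (2.752,-2.038) -> (-3.809,-9.585) [heading=229, draw]
LT 15: heading 229 -> 244
FD 4: (-3.809,-9.585) -> (-5.563,-13.18) [heading=244, draw]
LT 120: heading 244 -> 4
RT 179: heading 4 -> 185
Final: pos=(-5.563,-13.18), heading=185, 6 segment(s) drawn

Segment lengths:
  seg 1: (8,-5) -> (8,-8), length = 3
  seg 2: (8,-8) -> (8,-2), length = 6
  seg 3: (8,-2) -> (8,4), length = 6
  seg 4: (8,4) -> (2.752,-2.038), length = 8
  seg 5: (2.752,-2.038) -> (-3.809,-9.585), length = 10
  seg 6: (-3.809,-9.585) -> (-5.563,-13.18), length = 4
Total = 37

Answer: 37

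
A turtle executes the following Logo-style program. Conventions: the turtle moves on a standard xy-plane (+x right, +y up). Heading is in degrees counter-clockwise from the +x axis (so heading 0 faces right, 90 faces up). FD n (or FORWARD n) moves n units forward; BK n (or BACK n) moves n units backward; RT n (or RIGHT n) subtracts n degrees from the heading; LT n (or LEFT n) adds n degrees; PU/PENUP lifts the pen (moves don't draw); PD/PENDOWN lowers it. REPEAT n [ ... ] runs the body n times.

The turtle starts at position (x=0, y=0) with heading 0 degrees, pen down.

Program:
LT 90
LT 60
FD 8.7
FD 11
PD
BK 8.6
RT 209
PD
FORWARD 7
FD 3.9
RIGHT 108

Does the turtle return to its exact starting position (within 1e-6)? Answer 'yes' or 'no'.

Executing turtle program step by step:
Start: pos=(0,0), heading=0, pen down
LT 90: heading 0 -> 90
LT 60: heading 90 -> 150
FD 8.7: (0,0) -> (-7.534,4.35) [heading=150, draw]
FD 11: (-7.534,4.35) -> (-17.061,9.85) [heading=150, draw]
PD: pen down
BK 8.6: (-17.061,9.85) -> (-9.613,5.55) [heading=150, draw]
RT 209: heading 150 -> 301
PD: pen down
FD 7: (-9.613,5.55) -> (-6.008,-0.45) [heading=301, draw]
FD 3.9: (-6.008,-0.45) -> (-3.999,-3.793) [heading=301, draw]
RT 108: heading 301 -> 193
Final: pos=(-3.999,-3.793), heading=193, 5 segment(s) drawn

Start position: (0, 0)
Final position: (-3.999, -3.793)
Distance = 5.512; >= 1e-6 -> NOT closed

Answer: no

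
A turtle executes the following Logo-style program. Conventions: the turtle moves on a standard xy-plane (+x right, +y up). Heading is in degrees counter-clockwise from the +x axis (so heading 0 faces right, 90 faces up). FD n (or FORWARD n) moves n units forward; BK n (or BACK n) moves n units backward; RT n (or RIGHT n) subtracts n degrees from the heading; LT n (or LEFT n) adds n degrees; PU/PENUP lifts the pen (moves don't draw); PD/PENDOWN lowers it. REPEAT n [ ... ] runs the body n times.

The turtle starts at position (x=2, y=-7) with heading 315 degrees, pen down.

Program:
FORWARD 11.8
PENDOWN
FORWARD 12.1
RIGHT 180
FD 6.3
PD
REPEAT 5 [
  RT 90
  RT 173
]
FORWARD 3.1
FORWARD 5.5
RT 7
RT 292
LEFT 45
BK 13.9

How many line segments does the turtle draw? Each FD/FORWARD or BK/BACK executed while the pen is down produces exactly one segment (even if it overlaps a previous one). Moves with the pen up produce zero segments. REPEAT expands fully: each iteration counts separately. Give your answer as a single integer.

Executing turtle program step by step:
Start: pos=(2,-7), heading=315, pen down
FD 11.8: (2,-7) -> (10.344,-15.344) [heading=315, draw]
PD: pen down
FD 12.1: (10.344,-15.344) -> (18.9,-23.9) [heading=315, draw]
RT 180: heading 315 -> 135
FD 6.3: (18.9,-23.9) -> (14.445,-19.445) [heading=135, draw]
PD: pen down
REPEAT 5 [
  -- iteration 1/5 --
  RT 90: heading 135 -> 45
  RT 173: heading 45 -> 232
  -- iteration 2/5 --
  RT 90: heading 232 -> 142
  RT 173: heading 142 -> 329
  -- iteration 3/5 --
  RT 90: heading 329 -> 239
  RT 173: heading 239 -> 66
  -- iteration 4/5 --
  RT 90: heading 66 -> 336
  RT 173: heading 336 -> 163
  -- iteration 5/5 --
  RT 90: heading 163 -> 73
  RT 173: heading 73 -> 260
]
FD 3.1: (14.445,-19.445) -> (13.907,-22.498) [heading=260, draw]
FD 5.5: (13.907,-22.498) -> (12.952,-27.914) [heading=260, draw]
RT 7: heading 260 -> 253
RT 292: heading 253 -> 321
LT 45: heading 321 -> 6
BK 13.9: (12.952,-27.914) -> (-0.872,-29.367) [heading=6, draw]
Final: pos=(-0.872,-29.367), heading=6, 6 segment(s) drawn
Segments drawn: 6

Answer: 6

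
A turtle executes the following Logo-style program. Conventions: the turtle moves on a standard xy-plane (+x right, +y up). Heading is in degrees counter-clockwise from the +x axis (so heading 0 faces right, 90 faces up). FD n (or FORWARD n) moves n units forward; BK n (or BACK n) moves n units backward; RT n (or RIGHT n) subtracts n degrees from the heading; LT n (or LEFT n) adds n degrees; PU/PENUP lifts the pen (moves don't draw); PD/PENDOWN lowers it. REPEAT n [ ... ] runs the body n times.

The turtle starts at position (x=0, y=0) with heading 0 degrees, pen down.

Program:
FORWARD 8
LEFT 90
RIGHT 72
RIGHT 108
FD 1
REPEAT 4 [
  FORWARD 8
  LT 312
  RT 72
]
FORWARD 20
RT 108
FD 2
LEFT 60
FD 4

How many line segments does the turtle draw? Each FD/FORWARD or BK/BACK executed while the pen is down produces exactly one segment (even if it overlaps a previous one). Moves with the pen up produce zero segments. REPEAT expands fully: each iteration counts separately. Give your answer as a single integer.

Executing turtle program step by step:
Start: pos=(0,0), heading=0, pen down
FD 8: (0,0) -> (8,0) [heading=0, draw]
LT 90: heading 0 -> 90
RT 72: heading 90 -> 18
RT 108: heading 18 -> 270
FD 1: (8,0) -> (8,-1) [heading=270, draw]
REPEAT 4 [
  -- iteration 1/4 --
  FD 8: (8,-1) -> (8,-9) [heading=270, draw]
  LT 312: heading 270 -> 222
  RT 72: heading 222 -> 150
  -- iteration 2/4 --
  FD 8: (8,-9) -> (1.072,-5) [heading=150, draw]
  LT 312: heading 150 -> 102
  RT 72: heading 102 -> 30
  -- iteration 3/4 --
  FD 8: (1.072,-5) -> (8,-1) [heading=30, draw]
  LT 312: heading 30 -> 342
  RT 72: heading 342 -> 270
  -- iteration 4/4 --
  FD 8: (8,-1) -> (8,-9) [heading=270, draw]
  LT 312: heading 270 -> 222
  RT 72: heading 222 -> 150
]
FD 20: (8,-9) -> (-9.321,1) [heading=150, draw]
RT 108: heading 150 -> 42
FD 2: (-9.321,1) -> (-7.834,2.338) [heading=42, draw]
LT 60: heading 42 -> 102
FD 4: (-7.834,2.338) -> (-8.666,6.251) [heading=102, draw]
Final: pos=(-8.666,6.251), heading=102, 9 segment(s) drawn
Segments drawn: 9

Answer: 9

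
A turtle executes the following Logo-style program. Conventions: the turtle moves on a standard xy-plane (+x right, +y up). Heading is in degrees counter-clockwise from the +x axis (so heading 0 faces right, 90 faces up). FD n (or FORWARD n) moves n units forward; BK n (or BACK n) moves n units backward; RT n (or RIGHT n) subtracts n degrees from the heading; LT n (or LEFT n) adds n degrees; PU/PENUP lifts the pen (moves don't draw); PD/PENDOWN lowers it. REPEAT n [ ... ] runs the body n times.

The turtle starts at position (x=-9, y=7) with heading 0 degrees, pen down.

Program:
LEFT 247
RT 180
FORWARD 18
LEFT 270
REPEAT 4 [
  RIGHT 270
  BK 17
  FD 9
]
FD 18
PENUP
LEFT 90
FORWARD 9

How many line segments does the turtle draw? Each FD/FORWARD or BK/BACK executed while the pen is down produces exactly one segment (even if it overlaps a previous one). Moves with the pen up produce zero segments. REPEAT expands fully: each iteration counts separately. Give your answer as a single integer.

Answer: 10

Derivation:
Executing turtle program step by step:
Start: pos=(-9,7), heading=0, pen down
LT 247: heading 0 -> 247
RT 180: heading 247 -> 67
FD 18: (-9,7) -> (-1.967,23.569) [heading=67, draw]
LT 270: heading 67 -> 337
REPEAT 4 [
  -- iteration 1/4 --
  RT 270: heading 337 -> 67
  BK 17: (-1.967,23.569) -> (-8.609,7.921) [heading=67, draw]
  FD 9: (-8.609,7.921) -> (-5.093,16.205) [heading=67, draw]
  -- iteration 2/4 --
  RT 270: heading 67 -> 157
  BK 17: (-5.093,16.205) -> (10.556,9.563) [heading=157, draw]
  FD 9: (10.556,9.563) -> (2.271,13.079) [heading=157, draw]
  -- iteration 3/4 --
  RT 270: heading 157 -> 247
  BK 17: (2.271,13.079) -> (8.914,28.728) [heading=247, draw]
  FD 9: (8.914,28.728) -> (5.397,20.443) [heading=247, draw]
  -- iteration 4/4 --
  RT 270: heading 247 -> 337
  BK 17: (5.397,20.443) -> (-10.251,27.086) [heading=337, draw]
  FD 9: (-10.251,27.086) -> (-1.967,23.569) [heading=337, draw]
]
FD 18: (-1.967,23.569) -> (14.602,16.536) [heading=337, draw]
PU: pen up
LT 90: heading 337 -> 67
FD 9: (14.602,16.536) -> (18.119,24.82) [heading=67, move]
Final: pos=(18.119,24.82), heading=67, 10 segment(s) drawn
Segments drawn: 10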